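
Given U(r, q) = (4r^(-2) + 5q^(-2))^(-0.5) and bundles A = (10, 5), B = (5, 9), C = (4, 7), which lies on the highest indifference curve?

Bundle B

Evaluate utility at each bundle:
U(A) = 2.041.
U(B) = 2.124.
U(C) = 1.685.
Highest utility is B, so B ≻ A ≻ C.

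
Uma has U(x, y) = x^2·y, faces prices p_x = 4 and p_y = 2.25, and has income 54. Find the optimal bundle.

x* = 9, y* = 8

MU_x = 2·x·y and MU_y = x^2.
MRS = MU_x/MU_y = (2/1)·y/x.
Tangency: set MRS = p_x/p_y = 4/2.25 = 16/9.
So (2/1)·y/x = 16/9, i.e. y = (8/9)·x.
Substitute into the budget 4·x + 2.25·y = 54: 6·x = 54, so x* = 9.
Then y* = (8/9)·9 = 8.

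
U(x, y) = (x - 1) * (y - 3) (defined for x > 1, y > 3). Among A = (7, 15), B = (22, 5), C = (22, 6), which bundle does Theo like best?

Bundle A

Evaluate utility at each bundle:
U(A) = 72.
U(B) = 42.
U(C) = 63.
Highest utility is A, so A ≻ C ≻ B.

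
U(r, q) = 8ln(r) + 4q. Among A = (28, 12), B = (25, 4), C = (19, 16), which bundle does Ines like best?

Bundle C

Evaluate utility at each bundle:
U(A) = 74.658.
U(B) = 41.751.
U(C) = 87.556.
Highest utility is C, so C ≻ A ≻ B.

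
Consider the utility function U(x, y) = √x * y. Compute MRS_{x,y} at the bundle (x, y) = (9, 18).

MU_x = 0.5·x^(-0.5)·y and MU_y = √x.
MRS = MU_x/MU_y = (0.5)·y/x.
At (9, 18): MRS = 1.
The indifference curve has slope −1 at this bundle.

MRS = 1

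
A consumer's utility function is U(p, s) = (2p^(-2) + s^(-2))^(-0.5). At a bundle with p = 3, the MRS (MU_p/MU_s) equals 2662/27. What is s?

s = 11

For CES with ρ = -2, MRS = (2/1)·(s/p)^3.
Setting (2/1)·(s/3)^3 = 2662/27 gives (s/3)^3 = 1331/27, so s/3 = 11/3 and s = 11.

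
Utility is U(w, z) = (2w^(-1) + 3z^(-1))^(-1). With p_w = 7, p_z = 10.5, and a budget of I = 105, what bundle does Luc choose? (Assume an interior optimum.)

For CES with ρ = -1, MRS = (2/3)·(z/w)^2.
Tangency: set MRS = p_w/p_z = 7/10.5 = 2/3.
So (z/w)^2 = 1; taking the square root, z/w = 1, i.e. z = w.
Substitute into the budget 7·w + 10.5·z = 105: 17.5·w = 105, so w* = 6 and z* = 6.

w* = 6, z* = 6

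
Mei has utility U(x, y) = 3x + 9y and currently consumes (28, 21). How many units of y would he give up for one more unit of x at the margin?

MU_x = 3, MU_y = 9, so MRS = 3/9 = 1/3 at every bundle.
At (28, 21): MRS = 1/3.
So at (28, 21) the consumer would give up 1/3 units of y for one more unit of x.

MRS = 1/3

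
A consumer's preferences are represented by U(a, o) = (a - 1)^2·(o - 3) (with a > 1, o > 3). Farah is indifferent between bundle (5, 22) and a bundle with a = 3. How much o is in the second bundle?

U(5, 22) = 304.
Set U(3, o) = 304 and solve.
With a = 3: (3 − 1)^2 = 4, so (o − 3) = 304/4 = 76.
So o = 3 + 76 = 79.
Check: U(3, 79) = 304.

o = 79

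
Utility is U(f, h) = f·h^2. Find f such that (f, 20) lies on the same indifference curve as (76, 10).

U(76, 10) = 7600.
Set U(f, 20) = 7600 and solve.
With h = 20: 20^2 = 400, so f = 7600/400 = 19.
Check: U(19, 20) = 7600.

f = 19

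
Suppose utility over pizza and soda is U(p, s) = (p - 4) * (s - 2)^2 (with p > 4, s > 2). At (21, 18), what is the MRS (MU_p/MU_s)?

MRS = 8/17

MU_p = (s−2)^2, MU_s = 2·(p−4)·(s−2).
MRS = (1/2)·(s−2)/(p−4).
At (21, 18): MRS = 8/17.
So at (21, 18) the consumer would give up 8/17 units of s for one more unit of p.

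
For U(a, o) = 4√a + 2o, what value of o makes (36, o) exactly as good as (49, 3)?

o = 5

U(49, 3) = 34.
Set U(36, o) = 34 and solve.
With a = 36: √36 = 6, so 2o = 34 − 4·6 = 10 and o = 5.
Check: U(36, 5) = 34.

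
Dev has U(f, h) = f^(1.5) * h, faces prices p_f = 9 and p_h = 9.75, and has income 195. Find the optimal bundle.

MU_f = 1.5·√f·h and MU_h = f^(1.5).
MRS = MU_f/MU_h = (1.5)·h/f.
Tangency: set MRS = p_f/p_h = 9/9.75 = 12/13.
So (1.5)·h/f = 12/13, i.e. h = (8/13)·f.
Substitute into the budget 9·f + 9.75·h = 195: 15·f = 195, so f* = 13.
Then h* = (8/13)·13 = 8.

f* = 13, h* = 8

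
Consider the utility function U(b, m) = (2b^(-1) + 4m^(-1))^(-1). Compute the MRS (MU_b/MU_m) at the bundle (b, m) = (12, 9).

For CES with ρ = -1, MRS = (2/4)·(m/b)^2.
At (12, 9): MRS = 9/32.
The indifference curve has slope −9/32 at this bundle.

MRS = 9/32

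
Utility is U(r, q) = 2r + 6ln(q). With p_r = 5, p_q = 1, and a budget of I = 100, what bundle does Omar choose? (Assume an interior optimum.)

MU_r = 2, MU_q = 6/q.
MRS = 2 ÷ (6/q).
Tangency: set MRS = p_r/p_q = 5/1 = 5.
MRS depends only on q: (1/3)·q = 5 ⇒ q* = 5/(1/3) = 15.
From the budget, 5·r = 100 − 1·15 = 85, so r* = 17.

r* = 17, q* = 15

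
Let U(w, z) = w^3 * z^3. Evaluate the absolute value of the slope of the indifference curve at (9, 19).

MU_w = 3·w^2·z^3 and MU_z = 3·w^3·z^2.
MRS = MU_w/MU_z = z/w.
At (9, 19): MRS = 19/9.
That is, one extra unit of w is worth 19/9 units of z at the margin.

MRS = 19/9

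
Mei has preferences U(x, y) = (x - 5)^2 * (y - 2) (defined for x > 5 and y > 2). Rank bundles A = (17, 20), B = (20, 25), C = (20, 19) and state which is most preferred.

Bundle B

Evaluate utility at each bundle:
U(A) = 2592.
U(B) = 5175.
U(C) = 3825.
Highest utility is B, so B ≻ C ≻ A.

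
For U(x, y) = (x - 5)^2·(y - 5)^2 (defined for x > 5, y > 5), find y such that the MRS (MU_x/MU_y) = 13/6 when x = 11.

MU_x = 2·(x−5)·(y−5)^2, MU_y = 2·(x−5)^2·(y−5).
MRS = (y−5)/(x−5).
Substitute x = 11: MRS = (y − 5)/6. Setting this equal to 13/6 gives y − 5 = (13/6)·6 = 13, so y = 18.

y = 18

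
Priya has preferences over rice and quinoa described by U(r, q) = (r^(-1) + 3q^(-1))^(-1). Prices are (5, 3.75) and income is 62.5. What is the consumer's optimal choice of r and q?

r* = 5, q* = 10

For CES with ρ = -1, MRS = (1/3)·(q/r)^2.
Tangency: set MRS = p_r/p_q = 5/3.75 = 4/3.
So (q/r)^2 = 4; taking the square root, q/r = 2, i.e. q = 2·r.
Substitute into the budget 5·r + 3.75·q = 62.5: 12.5·r = 62.5, so r* = 5 and q* = 2·5 = 10.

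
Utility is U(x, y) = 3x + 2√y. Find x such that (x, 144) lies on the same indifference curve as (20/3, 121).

U(20/3, 121) = 42.
Set U(x, 144) = 42 and solve.
With y = 144: √144 = 12, so 3x = 42 − 2·12 = 18 and x = 6.
Check: U(6, 144) = 42.

x = 6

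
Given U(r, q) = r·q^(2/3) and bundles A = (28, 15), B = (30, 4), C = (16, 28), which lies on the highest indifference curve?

Bundle A

Evaluate utility at each bundle:
U(A) = 170.302.
U(B) = 75.595.
U(C) = 147.534.
Highest utility is A, so A ≻ C ≻ B.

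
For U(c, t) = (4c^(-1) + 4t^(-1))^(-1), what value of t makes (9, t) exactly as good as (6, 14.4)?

U depends on (c, t) only through S = 4c^(-1) + 4t^(-1), so equal utility means equal S. At (6, 14.4): S = 17/18.
With c = 9: 4·9^(-1) = 4/9, so 4t^(-1) = 17/18 − 4/9 = 0.5, i.e. t^(-1) = 0.125.
Hence t = 1/0.125 = 8.
Check: U(9, 8) = 1.0588.

t = 8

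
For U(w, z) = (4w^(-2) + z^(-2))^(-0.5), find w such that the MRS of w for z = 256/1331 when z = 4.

For CES with ρ = -2, MRS = (4/1)·(z/w)^3.
Setting (4/1)·(4/w)^3 = 256/1331 gives (4/w)^3 = 64/1331, so 4/w = 4/11 and w = 11.

w = 11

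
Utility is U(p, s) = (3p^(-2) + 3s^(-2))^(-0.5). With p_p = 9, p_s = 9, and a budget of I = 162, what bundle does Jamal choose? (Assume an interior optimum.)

p* = 9, s* = 9

For CES with ρ = -2, MRS = (s/p)^3.
Tangency: set MRS = p_p/p_s = 9/9 = 1.
So (s/p)^3 = 1; taking the cube root, s/p = 1, i.e. s = p.
Substitute into the budget 9·p + 9·s = 162: 18·p = 162, so p* = 9 and s* = 9.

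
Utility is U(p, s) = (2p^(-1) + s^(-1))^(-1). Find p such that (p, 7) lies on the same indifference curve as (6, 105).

U depends on (p, s) only through S = 2p^(-1) + s^(-1), so equal utility means equal S. At (6, 105): S = 12/35.
With s = 7: 7^(-1) = 1/7, so 2p^(-1) = 12/35 − 1/7 = 0.2, i.e. p^(-1) = 0.1.
Hence p = 1/0.1 = 10.
Check: U(10, 7) = 2.9167.

p = 10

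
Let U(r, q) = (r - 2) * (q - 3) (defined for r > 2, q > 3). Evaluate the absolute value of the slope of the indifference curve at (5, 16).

MRS = 13/3

MU_r = (q−3), MU_q = (r−2).
MRS = (q−3)/(r−2).
At (5, 16): MRS = 13/3.
So at (5, 16) the consumer would give up 13/3 units of q for one more unit of r.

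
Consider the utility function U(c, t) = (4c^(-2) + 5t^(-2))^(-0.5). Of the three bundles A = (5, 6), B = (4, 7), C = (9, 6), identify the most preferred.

Evaluate utility at each bundle:
U(A) = 1.829.
U(B) = 1.685.
U(C) = 2.305.
Highest utility is C, so C ≻ A ≻ B.

Bundle C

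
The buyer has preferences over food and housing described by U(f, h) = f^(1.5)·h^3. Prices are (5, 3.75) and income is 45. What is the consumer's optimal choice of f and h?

MU_f = 1.5·√f·h^3 and MU_h = 3·f^(1.5)·h^2.
MRS = MU_f/MU_h = (0.5)·h/f.
Tangency: set MRS = p_f/p_h = 5/3.75 = 4/3.
So (0.5)·h/f = 4/3, i.e. h = (8/3)·f.
Substitute into the budget 5·f + 3.75·h = 45: 15·f = 45, so f* = 3.
Then h* = (8/3)·3 = 8.

f* = 3, h* = 8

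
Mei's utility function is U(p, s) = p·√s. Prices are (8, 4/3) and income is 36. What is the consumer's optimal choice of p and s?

MU_p = √s and MU_s = 0.5·p·s^(-0.5).
MRS = MU_p/MU_s = (2)·s/p.
Tangency: set MRS = p_p/p_s = 8/(4/3) = 6.
So (2)·s/p = 6, i.e. s = 3·p.
Substitute into the budget 8·p + (4/3)·s = 36: 12·p = 36, so p* = 3.
Then s* = 3·3 = 9.

p* = 3, s* = 9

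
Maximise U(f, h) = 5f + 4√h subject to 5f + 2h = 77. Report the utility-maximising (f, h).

MU_f = 5, MU_h = 4/(2√h).
MRS = 5 ÷ (4/(2√h)).
Tangency: set MRS = p_f/p_h = 5/2 = 2.5.
MRS depends only on h: 2.5·√h = 2.5 ⇒ √h = 2.5/2.5 = 1 ⇒ h* = 1.
From the budget, 5·f = 77 − 2·1 = 75, so f* = 15.

f* = 15, h* = 1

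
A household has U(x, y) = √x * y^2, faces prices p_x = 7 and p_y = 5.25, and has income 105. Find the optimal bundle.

x* = 3, y* = 16

MU_x = 0.5·x^(-0.5)·y^2 and MU_y = 2·√x·y.
MRS = MU_x/MU_y = (0.25)·y/x.
Tangency: set MRS = p_x/p_y = 7/5.25 = 4/3.
So (0.25)·y/x = 4/3, i.e. y = (16/3)·x.
Substitute into the budget 7·x + 5.25·y = 105: 35·x = 105, so x* = 3.
Then y* = (16/3)·3 = 16.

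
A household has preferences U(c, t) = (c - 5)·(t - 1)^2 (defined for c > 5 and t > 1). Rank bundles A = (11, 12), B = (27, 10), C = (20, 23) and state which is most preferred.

Evaluate utility at each bundle:
U(A) = 726.
U(B) = 1782.
U(C) = 7260.
Highest utility is C, so C ≻ B ≻ A.

Bundle C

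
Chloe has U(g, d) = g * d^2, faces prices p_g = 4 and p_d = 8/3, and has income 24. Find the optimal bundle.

MU_g = d^2 and MU_d = 2·g·d.
MRS = MU_g/MU_d = (1/2)·d/g.
Tangency: set MRS = p_g/p_d = 4/(8/3) = 1.5.
So (1/2)·d/g = 1.5, i.e. d = 3·g.
Substitute into the budget 4·g + (8/3)·d = 24: 12·g = 24, so g* = 2.
Then d* = 3·2 = 6.

g* = 2, d* = 6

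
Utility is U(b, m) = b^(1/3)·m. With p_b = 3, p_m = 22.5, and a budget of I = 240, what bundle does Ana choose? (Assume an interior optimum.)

MU_b = 1/3·b^(-2/3)·m and MU_m = b^(1/3).
MRS = MU_b/MU_m = (1/3)·m/b.
Tangency: set MRS = p_b/p_m = 3/22.5 = 2/15.
So (1/3)·m/b = 2/15, i.e. m = 0.4·b.
Substitute into the budget 3·b + 22.5·m = 240: 12·b = 240, so b* = 20.
Then m* = 0.4·20 = 8.

b* = 20, m* = 8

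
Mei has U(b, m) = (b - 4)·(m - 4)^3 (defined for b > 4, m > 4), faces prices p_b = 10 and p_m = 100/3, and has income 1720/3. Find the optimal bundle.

MU_b = (m−4)^3, MU_m = 3·(b−4)·(m−4)^2.
MRS = (1/3)·(m−4)/(b−4).
Tangency: set MRS = p_b/p_m = 10/(100/3) = 0.3.
So (1/3)·(m − 4)/(b − 4) = 0.3, i.e. (m − 4) = 0.9·(b − 4).
Rewrite the budget in excess-of-subsistence terms: 10·(b − 4) + (100/3)·(m − 4) = 1720/3 − 10·4 − (100/3)·4 = 400.
Substituting, 40·(b − 4) = 400, so b − 4 = 10 and b* = 14.
Then m − 4 = 0.9·10 = 9, so m* = 13.

b* = 14, m* = 13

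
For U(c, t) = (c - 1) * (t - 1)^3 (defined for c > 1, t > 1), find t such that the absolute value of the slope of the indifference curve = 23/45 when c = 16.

MU_c = (t−1)^3, MU_t = 3·(c−1)·(t−1)^2.
MRS = (1/3)·(t−1)/(c−1).
Substitute c = 16: MRS = (t − 1)/45. Setting this equal to 23/45 gives t − 1 = (23/45)·45 = 23, so t = 24.

t = 24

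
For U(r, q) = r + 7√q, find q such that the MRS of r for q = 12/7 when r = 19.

MU_r = 1, MU_q = 7/(2√q).
MRS = 1 ÷ (7/(2√q)).
MRS depends only on q: (2/7)·√q = 12/7 ⇒ √q = (12/7)/(2/7) = 6 ⇒ q = 36.

q = 36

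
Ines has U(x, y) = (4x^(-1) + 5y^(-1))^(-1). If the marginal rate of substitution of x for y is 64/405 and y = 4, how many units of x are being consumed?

For CES with ρ = -1, MRS = (4/5)·(y/x)^2.
Setting (4/5)·(4/x)^2 = 64/405 gives (4/x)^2 = 16/81, so 4/x = 4/9 and x = 9.

x = 9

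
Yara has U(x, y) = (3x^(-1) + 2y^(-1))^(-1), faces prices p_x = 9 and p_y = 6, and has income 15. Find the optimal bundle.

x* = 1, y* = 1

For CES with ρ = -1, MRS = (3/2)·(y/x)^2.
Tangency: set MRS = p_x/p_y = 9/6 = 1.5.
So (y/x)^2 = 1; taking the square root, y/x = 1, i.e. y = x.
Substitute into the budget 9·x + 6·y = 15: 15·x = 15, so x* = 1 and y* = 1.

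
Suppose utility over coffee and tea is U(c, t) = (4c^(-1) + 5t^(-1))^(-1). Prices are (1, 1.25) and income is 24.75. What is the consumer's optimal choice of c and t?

c* = 11, t* = 11

For CES with ρ = -1, MRS = (4/5)·(t/c)^2.
Tangency: set MRS = p_c/p_t = 1/1.25 = 0.8.
So (t/c)^2 = 1; taking the square root, t/c = 1, i.e. t = c.
Substitute into the budget 1·c + 1.25·t = 24.75: 2.25·c = 24.75, so c* = 11 and t* = 11.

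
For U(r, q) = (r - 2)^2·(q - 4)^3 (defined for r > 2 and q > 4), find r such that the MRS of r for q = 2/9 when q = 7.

MU_r = 2·(r−2)·(q−4)^3, MU_q = 3·(r−2)^2·(q−4)^2.
MRS = (2/3)·(q−4)/(r−2).
Substitute q = 7: MRS = 2/(r − 2). Setting this equal to 2/9 gives r − 2 = 2/(2/9) = 9, so r = 11.

r = 11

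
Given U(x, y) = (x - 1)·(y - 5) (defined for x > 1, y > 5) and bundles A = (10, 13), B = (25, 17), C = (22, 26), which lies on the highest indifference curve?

Evaluate utility at each bundle:
U(A) = 72.
U(B) = 288.
U(C) = 441.
Highest utility is C, so C ≻ B ≻ A.

Bundle C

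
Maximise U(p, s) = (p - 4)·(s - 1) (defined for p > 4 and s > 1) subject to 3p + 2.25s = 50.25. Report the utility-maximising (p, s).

p* = 10, s* = 9

MU_p = (s−1), MU_s = (p−4).
MRS = (s−1)/(p−4).
Tangency: set MRS = p_p/p_s = 3/2.25 = 4/3.
So (s − 1)/(p − 4) = 4/3, i.e. (s − 1) = (4/3)·(p − 4).
Rewrite the budget in excess-of-subsistence terms: 3·(p − 4) + 2.25·(s − 1) = 50.25 − 3·4 − 2.25·1 = 36.
Substituting, 6·(p − 4) = 36, so p − 4 = 6 and p* = 10.
Then s − 1 = (4/3)·6 = 8, so s* = 9.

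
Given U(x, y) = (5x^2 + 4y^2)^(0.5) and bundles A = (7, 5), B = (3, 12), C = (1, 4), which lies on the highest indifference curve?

Bundle B

Evaluate utility at each bundle:
U(A) = 18.574.
U(B) = 24.920.
U(C) = 8.307.
Highest utility is B, so B ≻ A ≻ C.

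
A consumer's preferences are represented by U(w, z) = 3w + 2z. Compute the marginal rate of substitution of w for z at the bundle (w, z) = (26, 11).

MU_w = 3, MU_z = 2, so MRS = 3/2 = 1.5 at every bundle.
At (26, 11): MRS = 1.5.
The indifference curve has slope −1.5 at this bundle.

MRS = 1.5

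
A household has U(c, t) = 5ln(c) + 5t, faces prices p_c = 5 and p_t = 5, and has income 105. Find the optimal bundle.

MU_c = 5/c, MU_t = 5.
MRS = 5/c ÷ 5.
Tangency: set MRS = p_c/p_t = 5/5 = 1.
MRS depends only on c: 1/c = 1 ⇒ c* = 1/1 = 1.
From the budget, 5·t = 105 − 5·1 = 100, so t* = 20.

c* = 1, t* = 20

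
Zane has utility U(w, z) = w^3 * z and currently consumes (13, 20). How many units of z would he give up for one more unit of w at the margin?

MRS = 60/13

MU_w = 3·w^2·z and MU_z = w^3.
MRS = MU_w/MU_z = (3/1)·z/w.
At (13, 20): MRS = 60/13.
The indifference curve has slope −60/13 at this bundle.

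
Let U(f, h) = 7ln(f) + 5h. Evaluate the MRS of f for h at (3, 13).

MRS = 7/15

MU_f = 7/f, MU_h = 5.
MRS = 7/f ÷ 5.
At (3, 13): MRS = 7/15.
The indifference curve has slope −7/15 at this bundle.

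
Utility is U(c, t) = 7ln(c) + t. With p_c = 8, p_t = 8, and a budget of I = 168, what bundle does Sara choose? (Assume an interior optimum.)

c* = 7, t* = 14

MU_c = 7/c, MU_t = 1.
MRS = 7/c ÷ 1.
Tangency: set MRS = p_c/p_t = 8/8 = 1.
MRS depends only on c: 7/c = 1 ⇒ c* = 7/1 = 7.
From the budget, 8·t = 168 − 8·7 = 112, so t* = 14.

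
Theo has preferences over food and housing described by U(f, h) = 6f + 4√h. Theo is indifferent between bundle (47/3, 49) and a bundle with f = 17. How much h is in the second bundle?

h = 25

U(47/3, 49) = 122.
Set U(17, h) = 122 and solve.
With f = 17: 4√h = 122 − 6·17 = 20, so √h = 5 and h = 25.
Check: U(17, 25) = 122.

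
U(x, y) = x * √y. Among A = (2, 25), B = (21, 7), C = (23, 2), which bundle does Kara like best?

Bundle B

Evaluate utility at each bundle:
U(A) = 10.000.
U(B) = 55.561.
U(C) = 32.527.
Highest utility is B, so B ≻ C ≻ A.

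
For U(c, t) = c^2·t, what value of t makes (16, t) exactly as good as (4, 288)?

t = 18

U(4, 288) = 4608.
Set U(16, t) = 4608 and solve.
With c = 16: 16^2 = 256, so t = 4608/256 = 18.
Check: U(16, 18) = 4608.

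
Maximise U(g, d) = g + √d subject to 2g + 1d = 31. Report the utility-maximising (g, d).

g* = 15, d* = 1

MU_g = 1, MU_d = 1/(2√d).
MRS = 1 ÷ (1/(2√d)).
Tangency: set MRS = p_g/p_d = 2/1 = 2.
MRS depends only on d: 2·√d = 2 ⇒ √d = 2/2 = 1 ⇒ d* = 1.
From the budget, 2·g = 31 − 1·1 = 30, so g* = 15.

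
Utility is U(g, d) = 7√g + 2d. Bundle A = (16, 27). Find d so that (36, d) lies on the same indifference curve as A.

U(16, 27) = 82.
Set U(36, d) = 82 and solve.
With g = 36: √36 = 6, so 2d = 82 − 7·6 = 40 and d = 20.
Check: U(36, 20) = 82.

d = 20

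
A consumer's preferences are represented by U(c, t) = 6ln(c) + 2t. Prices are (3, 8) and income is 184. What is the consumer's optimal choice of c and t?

MU_c = 6/c, MU_t = 2.
MRS = 6/c ÷ 2.
Tangency: set MRS = p_c/p_t = 3/8 = 0.375.
MRS depends only on c: 3/c = 0.375 ⇒ c* = 3/0.375 = 8.
From the budget, 8·t = 184 − 3·8 = 160, so t* = 20.

c* = 8, t* = 20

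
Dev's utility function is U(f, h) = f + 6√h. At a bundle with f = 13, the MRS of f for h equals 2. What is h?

h = 36

MU_f = 1, MU_h = 6/(2√h).
MRS = 1 ÷ (6/(2√h)).
MRS depends only on h: (1/3)·√h = 2 ⇒ √h = 2/(1/3) = 6 ⇒ h = 36.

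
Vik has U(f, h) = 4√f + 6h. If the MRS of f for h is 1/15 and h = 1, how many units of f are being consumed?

MU_f = 4/(2√f), MU_h = 6.
MRS = 4/(2√f) ÷ 6.
MRS depends only on f: (1/3)/√f = 1/15 ⇒ √f = (1/3)/(1/15) = 5 ⇒ f = 25.

f = 25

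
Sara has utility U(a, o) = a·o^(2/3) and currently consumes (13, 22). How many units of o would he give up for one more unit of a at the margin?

MU_a = o^(2/3) and MU_o = 2/3·a·o^(-1/3).
MRS = MU_a/MU_o = (1.5)·o/a.
At (13, 22): MRS = 33/13.
So at (13, 22) the consumer would give up 33/13 units of o for one more unit of a.

MRS = 33/13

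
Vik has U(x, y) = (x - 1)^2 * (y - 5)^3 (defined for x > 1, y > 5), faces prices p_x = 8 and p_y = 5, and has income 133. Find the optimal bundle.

x* = 6, y* = 17

MU_x = 2·(x−1)·(y−5)^3, MU_y = 3·(x−1)^2·(y−5)^2.
MRS = (2/3)·(y−5)/(x−1).
Tangency: set MRS = p_x/p_y = 8/5 = 1.6.
So (2/3)·(y − 5)/(x − 1) = 1.6, i.e. (y − 5) = 2.4·(x − 1).
Rewrite the budget in excess-of-subsistence terms: 8·(x − 1) + 5·(y − 5) = 133 − 8·1 − 5·5 = 100.
Substituting, 20·(x − 1) = 100, so x − 1 = 5 and x* = 6.
Then y − 5 = 2.4·5 = 12, so y* = 17.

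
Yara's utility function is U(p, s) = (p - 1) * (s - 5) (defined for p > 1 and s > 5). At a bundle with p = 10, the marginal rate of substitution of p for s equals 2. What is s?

s = 23

MU_p = (s−5), MU_s = (p−1).
MRS = (s−5)/(p−1).
Substitute p = 10: MRS = (s − 5)/9. Setting this equal to 2 gives s − 5 = 2·9 = 18, so s = 23.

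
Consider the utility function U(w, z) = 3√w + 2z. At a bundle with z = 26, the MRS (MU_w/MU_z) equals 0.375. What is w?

MU_w = 3/(2√w), MU_z = 2.
MRS = 3/(2√w) ÷ 2.
MRS depends only on w: 0.75/√w = 0.375 ⇒ √w = 0.75/0.375 = 2 ⇒ w = 4.

w = 4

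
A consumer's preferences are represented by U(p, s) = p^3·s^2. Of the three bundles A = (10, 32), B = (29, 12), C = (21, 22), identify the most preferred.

Bundle C

Evaluate utility at each bundle:
U(A) = 1024000.
U(B) = 3512016.
U(C) = 4482324.
Highest utility is C, so C ≻ B ≻ A.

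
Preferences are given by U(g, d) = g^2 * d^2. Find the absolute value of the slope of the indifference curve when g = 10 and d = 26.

MRS = 2.6

MU_g = 2·g·d^2 and MU_d = 2·g^2·d.
MRS = MU_g/MU_d = d/g.
At (10, 26): MRS = 2.6.
The indifference curve has slope −2.6 at this bundle.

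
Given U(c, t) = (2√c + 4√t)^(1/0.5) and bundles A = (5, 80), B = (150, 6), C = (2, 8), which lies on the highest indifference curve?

Bundle A

Evaluate utility at each bundle:
U(A) = 1620.000.
U(B) = 1176.000.
U(C) = 200.000.
Highest utility is A, so A ≻ B ≻ C.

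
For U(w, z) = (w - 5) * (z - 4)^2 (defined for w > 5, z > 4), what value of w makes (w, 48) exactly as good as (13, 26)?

w = 7

U(13, 26) = 3872.
Set U(w, 48) = 3872 and solve.
With z = 48: (48 − 4)^2 = 1936, so (w − 5) = 3872/1936 = 2.
So w = 5 + 2 = 7.
Check: U(7, 48) = 3872.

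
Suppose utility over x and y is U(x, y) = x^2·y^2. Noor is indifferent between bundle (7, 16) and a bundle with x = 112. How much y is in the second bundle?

y = 1

U(7, 16) = 12544.
Set U(112, y) = 12544 and solve.
With x = 112: 112^2 = 12544, so y^2 = 12544/12544 = 1; taking the square root, y = 1.
Check: U(112, 1) = 12544.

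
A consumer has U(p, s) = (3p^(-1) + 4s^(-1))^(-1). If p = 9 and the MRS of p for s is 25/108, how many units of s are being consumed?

s = 5

For CES with ρ = -1, MRS = (3/4)·(s/p)^2.
Setting (3/4)·(s/9)^2 = 25/108 gives (s/9)^2 = 25/81, so s/9 = 5/9 and s = 5.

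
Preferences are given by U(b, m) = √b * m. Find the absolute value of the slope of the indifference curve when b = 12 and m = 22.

MRS = 11/12

MU_b = 0.5·b^(-0.5)·m and MU_m = √b.
MRS = MU_b/MU_m = (0.5)·m/b.
At (12, 22): MRS = 11/12.
So at (12, 22) the consumer would give up 11/12 units of m for one more unit of b.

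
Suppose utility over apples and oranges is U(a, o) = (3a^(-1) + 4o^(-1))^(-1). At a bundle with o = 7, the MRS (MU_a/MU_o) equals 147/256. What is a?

a = 8

For CES with ρ = -1, MRS = (3/4)·(o/a)^2.
Setting (3/4)·(7/a)^2 = 147/256 gives (7/a)^2 = 49/64, so 7/a = 0.875 and a = 8.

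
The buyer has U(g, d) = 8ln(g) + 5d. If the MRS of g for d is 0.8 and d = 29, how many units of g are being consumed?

g = 2

MU_g = 8/g, MU_d = 5.
MRS = 8/g ÷ 5.
MRS depends only on g: 1.6/g = 0.8 ⇒ g = 1.6/0.8 = 2.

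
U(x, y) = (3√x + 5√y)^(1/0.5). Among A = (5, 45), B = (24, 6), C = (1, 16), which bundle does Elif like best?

Bundle A

Evaluate utility at each bundle:
U(A) = 1620.000.
U(B) = 726.000.
U(C) = 529.000.
Highest utility is A, so A ≻ B ≻ C.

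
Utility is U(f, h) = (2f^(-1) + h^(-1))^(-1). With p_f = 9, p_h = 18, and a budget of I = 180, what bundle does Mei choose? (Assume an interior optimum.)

For CES with ρ = -1, MRS = (2/1)·(h/f)^2.
Tangency: set MRS = p_f/p_h = 9/18 = 0.5.
So (h/f)^2 = 0.25; taking the square root, h/f = 0.5, i.e. h = 0.5·f.
Substitute into the budget 9·f + 18·h = 180: 18·f = 180, so f* = 10 and h* = 0.5·10 = 5.

f* = 10, h* = 5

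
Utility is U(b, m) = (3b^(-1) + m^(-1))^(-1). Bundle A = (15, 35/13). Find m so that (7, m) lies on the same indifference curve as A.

m = 7

U depends on (b, m) only through S = 3b^(-1) + m^(-1), so equal utility means equal S. At (15, 35/13): S = 4/7.
With b = 7: 3·7^(-1) = 3/7, so m^(-1) = 4/7 − 3/7 = 1/7.
Hence m = 1/(1/7) = 7.
Check: U(7, 7) = 1.75.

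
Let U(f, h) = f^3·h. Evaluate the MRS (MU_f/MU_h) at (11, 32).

MRS = 96/11

MU_f = 3·f^2·h and MU_h = f^3.
MRS = MU_f/MU_h = (3/1)·h/f.
At (11, 32): MRS = 96/11.
So at (11, 32) the consumer would give up 96/11 units of h for one more unit of f.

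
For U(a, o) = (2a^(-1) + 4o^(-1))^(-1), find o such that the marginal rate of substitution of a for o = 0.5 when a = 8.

For CES with ρ = -1, MRS = (2/4)·(o/a)^2.
Setting (2/4)·(o/8)^2 = 0.5 gives (o/8)^2 = 1, so o/8 = 1 and o = 8.

o = 8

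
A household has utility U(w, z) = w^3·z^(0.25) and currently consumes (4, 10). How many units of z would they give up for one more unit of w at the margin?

MU_w = 3·w^2·z^(0.25) and MU_z = 0.25·w^3·z^(-0.75).
MRS = MU_w/MU_z = (12)·z/w.
At (4, 10): MRS = 30.
So at (4, 10) the consumer would give up 30 units of z for one more unit of w.

MRS = 30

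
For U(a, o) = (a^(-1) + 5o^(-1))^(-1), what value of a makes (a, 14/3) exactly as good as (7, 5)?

a = 14

U depends on (a, o) only through S = a^(-1) + 5o^(-1), so equal utility means equal S. At (7, 5): S = 8/7.
With o = 14/3: 5·(14/3)^(-1) = 15/14, so a^(-1) = 8/7 − 15/14 = 1/14.
Hence a = 1/(1/14) = 14.
Check: U(14, 14/3) = 0.875.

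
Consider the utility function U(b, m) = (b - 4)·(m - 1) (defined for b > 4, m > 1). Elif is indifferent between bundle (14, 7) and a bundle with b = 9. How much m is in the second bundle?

m = 13

U(14, 7) = 60.
Set U(9, m) = 60 and solve.
With b = 9: (9 − 4) = 5, so (m − 1) = 60/5 = 12.
So m = 1 + 12 = 13.
Check: U(9, 13) = 60.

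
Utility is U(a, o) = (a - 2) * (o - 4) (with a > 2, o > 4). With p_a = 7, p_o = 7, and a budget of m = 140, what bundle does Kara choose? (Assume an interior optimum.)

MU_a = (o−4), MU_o = (a−2).
MRS = (o−4)/(a−2).
Tangency: set MRS = p_a/p_o = 7/7 = 1.
So (o − 4)/(a − 2) = 1, i.e. (o − 4) = (a − 2).
Rewrite the budget in excess-of-subsistence terms: 7·(a − 2) + 7·(o − 4) = 140 − 7·2 − 7·4 = 98.
Substituting, 14·(a − 2) = 98, so a − 2 = 7 and a* = 9.
Then o − 4 = 7, so o* = 11.

a* = 9, o* = 11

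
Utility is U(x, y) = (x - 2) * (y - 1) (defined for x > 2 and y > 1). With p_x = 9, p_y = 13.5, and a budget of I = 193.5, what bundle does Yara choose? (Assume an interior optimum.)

x* = 11, y* = 7

MU_x = (y−1), MU_y = (x−2).
MRS = (y−1)/(x−2).
Tangency: set MRS = p_x/p_y = 9/13.5 = 2/3.
So (y − 1)/(x − 2) = 2/3, i.e. (y − 1) = (2/3)·(x − 2).
Rewrite the budget in excess-of-subsistence terms: 9·(x − 2) + 13.5·(y − 1) = 193.5 − 9·2 − 13.5·1 = 162.
Substituting, 18·(x − 2) = 162, so x − 2 = 9 and x* = 11.
Then y − 1 = (2/3)·9 = 6, so y* = 7.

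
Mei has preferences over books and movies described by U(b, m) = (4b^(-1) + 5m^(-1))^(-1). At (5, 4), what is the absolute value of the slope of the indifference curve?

MRS = 64/125

For CES with ρ = -1, MRS = (4/5)·(m/b)^2.
At (5, 4): MRS = 64/125.
The indifference curve has slope −64/125 at this bundle.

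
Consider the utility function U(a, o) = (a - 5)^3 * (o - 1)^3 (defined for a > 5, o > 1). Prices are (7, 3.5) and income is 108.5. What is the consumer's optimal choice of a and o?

a* = 10, o* = 11

MU_a = 3·(a−5)^2·(o−1)^3, MU_o = 3·(a−5)^3·(o−1)^2.
MRS = (o−1)/(a−5).
Tangency: set MRS = p_a/p_o = 7/3.5 = 2.
So (o − 1)/(a − 5) = 2, i.e. (o − 1) = 2·(a − 5).
Rewrite the budget in excess-of-subsistence terms: 7·(a − 5) + 3.5·(o − 1) = 108.5 − 7·5 − 3.5·1 = 70.
Substituting, 14·(a − 5) = 70, so a − 5 = 5 and a* = 10.
Then o − 1 = 2·5 = 10, so o* = 11.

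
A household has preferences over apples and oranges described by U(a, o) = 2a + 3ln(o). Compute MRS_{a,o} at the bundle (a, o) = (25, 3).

MRS = 2

MU_a = 2, MU_o = 3/o.
MRS = 2 ÷ (3/o).
At (25, 3): MRS = 2.
So at (25, 3) the consumer would give up 2 units of o for one more unit of a.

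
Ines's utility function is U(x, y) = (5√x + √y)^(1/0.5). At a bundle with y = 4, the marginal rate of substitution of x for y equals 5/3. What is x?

x = 36

For CES with ρ = 0.5, MRS = (5/1)·√(y/x).
Setting (5/1)·√(4/x) = 5/3 gives √(4/x) = 1/3, so 4/x = 1/9 and x = 36.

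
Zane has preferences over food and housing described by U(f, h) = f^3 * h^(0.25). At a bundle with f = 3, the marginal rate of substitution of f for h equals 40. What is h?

MU_f = 3·f^2·h^(0.25) and MU_h = 0.25·f^3·h^(-0.75).
MRS = MU_f/MU_h = (12)·h/f.
Substitute f = 3: MRS = h/0.25. Setting h/0.25 = 40 gives h = 40·0.25 = 10.

h = 10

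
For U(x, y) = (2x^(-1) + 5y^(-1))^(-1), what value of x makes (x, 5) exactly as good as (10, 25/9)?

x = 2

U depends on (x, y) only through S = 2x^(-1) + 5y^(-1), so equal utility means equal S. At (10, 25/9): S = 2.
With y = 5: 5·5^(-1) = 1, so 2x^(-1) = 2 − 1 = 1, i.e. x^(-1) = 0.5.
Hence x = 1/0.5 = 2.
Check: U(2, 5) = 0.5.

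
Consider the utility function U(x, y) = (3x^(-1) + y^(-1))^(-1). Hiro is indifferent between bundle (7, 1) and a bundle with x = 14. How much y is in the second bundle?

U depends on (x, y) only through S = 3x^(-1) + y^(-1), so equal utility means equal S. At (7, 1): S = 10/7.
With x = 14: 3·14^(-1) = 3/14, so y^(-1) = 10/7 − 3/14 = 17/14.
Hence y = 1/(17/14) = 14/17.
Check: U(14, 14/17) = 0.7.

y = 14/17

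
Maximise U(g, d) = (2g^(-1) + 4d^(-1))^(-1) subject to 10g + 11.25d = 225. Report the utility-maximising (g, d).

g* = 9, d* = 12

For CES with ρ = -1, MRS = (2/4)·(d/g)^2.
Tangency: set MRS = p_g/p_d = 10/11.25 = 8/9.
So (d/g)^2 = 16/9; taking the square root, d/g = 4/3, i.e. d = (4/3)·g.
Substitute into the budget 10·g + 11.25·d = 225: 25·g = 225, so g* = 9 and d* = (4/3)·9 = 12.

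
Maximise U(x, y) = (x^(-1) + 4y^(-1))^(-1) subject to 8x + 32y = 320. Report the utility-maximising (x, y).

For CES with ρ = -1, MRS = (1/4)·(y/x)^2.
Tangency: set MRS = p_x/p_y = 8/32 = 0.25.
So (y/x)^2 = 1; taking the square root, y/x = 1, i.e. y = x.
Substitute into the budget 8·x + 32·y = 320: 40·x = 320, so x* = 8 and y* = 8.

x* = 8, y* = 8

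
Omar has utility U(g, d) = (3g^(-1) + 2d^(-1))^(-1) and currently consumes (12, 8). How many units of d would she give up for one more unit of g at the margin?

MRS = 2/3

For CES with ρ = -1, MRS = (3/2)·(d/g)^2.
At (12, 8): MRS = 2/3.
The indifference curve has slope −2/3 at this bundle.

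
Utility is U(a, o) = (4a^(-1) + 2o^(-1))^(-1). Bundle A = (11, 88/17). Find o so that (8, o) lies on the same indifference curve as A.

o = 8

U depends on (a, o) only through S = 4a^(-1) + 2o^(-1), so equal utility means equal S. At (11, 88/17): S = 0.75.
With a = 8: 4·8^(-1) = 0.5, so 2o^(-1) = 0.75 − 0.5 = 0.25, i.e. o^(-1) = 0.125.
Hence o = 1/0.125 = 8.
Check: U(8, 8) = 1.3333.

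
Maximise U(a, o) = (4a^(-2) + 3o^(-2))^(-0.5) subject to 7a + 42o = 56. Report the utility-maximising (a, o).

For CES with ρ = -2, MRS = (4/3)·(o/a)^3.
Tangency: set MRS = p_a/p_o = 7/42 = 1/6.
So (o/a)^3 = 0.125; taking the cube root, o/a = 0.5, i.e. o = 0.5·a.
Substitute into the budget 7·a + 42·o = 56: 28·a = 56, so a* = 2 and o* = 0.5·2 = 1.

a* = 2, o* = 1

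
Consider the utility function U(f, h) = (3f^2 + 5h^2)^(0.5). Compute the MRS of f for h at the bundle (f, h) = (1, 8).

MRS = 3/40

For CES with ρ = 2, MRS = (3/5)·(h/f)^(-1).
At (1, 8): MRS = 3/40.
So at (1, 8) the consumer would give up 3/40 units of h for one more unit of f.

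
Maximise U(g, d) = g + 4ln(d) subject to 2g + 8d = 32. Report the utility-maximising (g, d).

MU_g = 1, MU_d = 4/d.
MRS = 1 ÷ (4/d).
Tangency: set MRS = p_g/p_d = 2/8 = 0.25.
MRS depends only on d: 0.25·d = 0.25 ⇒ d* = 0.25/0.25 = 1.
From the budget, 2·g = 32 − 8·1 = 24, so g* = 12.

g* = 12, d* = 1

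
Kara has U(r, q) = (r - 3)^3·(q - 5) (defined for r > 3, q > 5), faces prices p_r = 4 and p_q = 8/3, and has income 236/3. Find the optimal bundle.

r* = 13, q* = 10

MU_r = 3·(r−3)^2·(q−5), MU_q = (r−3)^3.
MRS = (3/1)·(q−5)/(r−3).
Tangency: set MRS = p_r/p_q = 4/(8/3) = 1.5.
So (3/1)·(q − 5)/(r − 3) = 1.5, i.e. (q − 5) = 0.5·(r − 3).
Rewrite the budget in excess-of-subsistence terms: 4·(r − 3) + (8/3)·(q − 5) = 236/3 − 4·3 − (8/3)·5 = 160/3.
Substituting, (16/3)·(r − 3) = 160/3, so r − 3 = 10 and r* = 13.
Then q − 5 = 0.5·10 = 5, so q* = 10.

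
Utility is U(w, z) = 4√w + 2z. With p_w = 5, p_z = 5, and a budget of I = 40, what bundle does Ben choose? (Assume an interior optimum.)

MU_w = 4/(2√w), MU_z = 2.
MRS = 4/(2√w) ÷ 2.
Tangency: set MRS = p_w/p_z = 5/5 = 1.
MRS depends only on w: 1/√w = 1 ⇒ √w = 1/1 = 1 ⇒ w* = 1.
From the budget, 5·z = 40 − 5·1 = 35, so z* = 7.

w* = 1, z* = 7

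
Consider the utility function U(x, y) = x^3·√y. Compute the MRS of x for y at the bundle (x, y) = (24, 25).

MRS = 6.25

MU_x = 3·x^2·√y and MU_y = 0.5·x^3·y^(-0.5).
MRS = MU_x/MU_y = (6)·y/x.
At (24, 25): MRS = 6.25.
That is, one extra unit of x is worth 6.25 units of y at the margin.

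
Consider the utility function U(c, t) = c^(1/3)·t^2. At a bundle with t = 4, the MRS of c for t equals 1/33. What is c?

c = 22

MU_c = 1/3·c^(-2/3)·t^2 and MU_t = 2·c^(1/3)·t.
MRS = MU_c/MU_t = (1/6)·t/c.
Substitute t = 4: MRS = (2/3)/c. Setting (2/3)/c = 1/33 gives c = (2/3)/(1/33) = 22.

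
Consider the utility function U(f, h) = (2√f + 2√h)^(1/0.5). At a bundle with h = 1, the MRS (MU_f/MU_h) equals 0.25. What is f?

f = 16

For CES with ρ = 0.5, MRS = √(h/f).
Setting √(1/f) = 0.25 gives 1/f = 1/16 and f = 16.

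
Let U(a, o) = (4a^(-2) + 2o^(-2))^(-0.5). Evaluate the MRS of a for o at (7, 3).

For CES with ρ = -2, MRS = (4/2)·(o/a)^3.
At (7, 3): MRS = 54/343.
The indifference curve has slope −54/343 at this bundle.

MRS = 54/343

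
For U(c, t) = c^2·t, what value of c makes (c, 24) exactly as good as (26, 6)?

c = 13

U(26, 6) = 4056.
Set U(c, 24) = 4056 and solve.
With t = 24: c^2 = 4056/24 = 169; taking the square root, c = 13.
Check: U(13, 24) = 4056.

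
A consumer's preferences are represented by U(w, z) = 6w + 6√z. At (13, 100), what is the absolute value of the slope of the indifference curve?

MU_w = 6, MU_z = 6/(2√z).
MRS = 6 ÷ (6/(2√z)).
At (13, 100): MRS = 20.
The indifference curve has slope −20 at this bundle.

MRS = 20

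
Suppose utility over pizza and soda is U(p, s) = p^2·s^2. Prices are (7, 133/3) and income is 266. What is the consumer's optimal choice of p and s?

p* = 19, s* = 3

MU_p = 2·p·s^2 and MU_s = 2·p^2·s.
MRS = MU_p/MU_s = s/p.
Tangency: set MRS = p_p/p_s = 7/(133/3) = 3/19.
So s/p = 3/19, i.e. s = (3/19)·p.
Substitute into the budget 7·p + (133/3)·s = 266: 14·p = 266, so p* = 19.
Then s* = (3/19)·19 = 3.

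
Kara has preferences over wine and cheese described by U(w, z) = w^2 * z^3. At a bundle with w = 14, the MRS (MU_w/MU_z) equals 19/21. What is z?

MU_w = 2·w·z^3 and MU_z = 3·w^2·z^2.
MRS = MU_w/MU_z = (2/3)·z/w.
Substitute w = 14: MRS = z/21. Setting z/21 = 19/21 gives z = (19/21)·21 = 19.

z = 19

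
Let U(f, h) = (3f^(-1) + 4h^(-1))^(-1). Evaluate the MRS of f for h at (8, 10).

MRS = 75/64

For CES with ρ = -1, MRS = (3/4)·(h/f)^2.
At (8, 10): MRS = 75/64.
That is, one extra unit of f is worth 75/64 units of h at the margin.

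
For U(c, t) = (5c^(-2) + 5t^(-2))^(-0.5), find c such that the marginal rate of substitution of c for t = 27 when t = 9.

c = 3

For CES with ρ = -2, MRS = (t/c)^3.
Setting (9/c)^3 = 27 gives 9/c = 3 and c = 3.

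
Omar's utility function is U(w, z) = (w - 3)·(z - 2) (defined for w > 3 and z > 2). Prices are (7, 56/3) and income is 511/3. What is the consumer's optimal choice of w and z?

MU_w = (z−2), MU_z = (w−3).
MRS = (z−2)/(w−3).
Tangency: set MRS = p_w/p_z = 7/(56/3) = 0.375.
So (z − 2)/(w − 3) = 0.375, i.e. (z − 2) = 0.375·(w − 3).
Rewrite the budget in excess-of-subsistence terms: 7·(w − 3) + (56/3)·(z − 2) = 511/3 − 7·3 − (56/3)·2 = 112.
Substituting, 14·(w − 3) = 112, so w − 3 = 8 and w* = 11.
Then z − 2 = 0.375·8 = 3, so z* = 5.

w* = 11, z* = 5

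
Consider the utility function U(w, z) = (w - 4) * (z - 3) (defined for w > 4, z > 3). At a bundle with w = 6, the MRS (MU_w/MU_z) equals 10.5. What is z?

MU_w = (z−3), MU_z = (w−4).
MRS = (z−3)/(w−4).
Substitute w = 6: MRS = (z − 3)/2. Setting this equal to 10.5 gives z − 3 = 10.5·2 = 21, so z = 24.

z = 24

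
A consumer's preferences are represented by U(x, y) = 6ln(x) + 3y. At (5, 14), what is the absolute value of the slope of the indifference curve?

MRS = 0.4

MU_x = 6/x, MU_y = 3.
MRS = 6/x ÷ 3.
At (5, 14): MRS = 0.4.
So at (5, 14) the consumer would give up 0.4 units of y for one more unit of x.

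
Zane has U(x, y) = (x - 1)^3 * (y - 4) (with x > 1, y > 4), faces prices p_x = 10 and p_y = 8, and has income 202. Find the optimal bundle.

MU_x = 3·(x−1)^2·(y−4), MU_y = (x−1)^3.
MRS = (3/1)·(y−4)/(x−1).
Tangency: set MRS = p_x/p_y = 10/8 = 1.25.
So (3/1)·(y − 4)/(x − 1) = 1.25, i.e. (y − 4) = (5/12)·(x − 1).
Rewrite the budget in excess-of-subsistence terms: 10·(x − 1) + 8·(y − 4) = 202 − 10·1 − 8·4 = 160.
Substituting, (40/3)·(x − 1) = 160, so x − 1 = 12 and x* = 13.
Then y − 4 = (5/12)·12 = 5, so y* = 9.

x* = 13, y* = 9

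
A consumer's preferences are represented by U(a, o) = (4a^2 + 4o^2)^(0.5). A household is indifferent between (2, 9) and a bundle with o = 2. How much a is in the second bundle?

a = 9

U depends on (a, o) only through S = 4a^2 + 4o^2, so equal utility means equal S. At (2, 9): S = 340.
With o = 2: 4·2^2 = 16, so 4a^2 = 340 − 16 = 324, i.e. a^2 = 81.
Hence a = √81 = 9.
Check: U(9, 2) = 18.4391.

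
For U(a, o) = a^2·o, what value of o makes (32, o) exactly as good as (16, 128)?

o = 32

U(16, 128) = 32768.
Set U(32, o) = 32768 and solve.
With a = 32: 32^2 = 1024, so o = 32768/1024 = 32.
Check: U(32, 32) = 32768.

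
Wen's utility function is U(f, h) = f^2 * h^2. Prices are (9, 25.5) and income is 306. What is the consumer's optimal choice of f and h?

f* = 17, h* = 6

MU_f = 2·f·h^2 and MU_h = 2·f^2·h.
MRS = MU_f/MU_h = h/f.
Tangency: set MRS = p_f/p_h = 9/25.5 = 6/17.
So h/f = 6/17, i.e. h = (6/17)·f.
Substitute into the budget 9·f + 25.5·h = 306: 18·f = 306, so f* = 17.
Then h* = (6/17)·17 = 6.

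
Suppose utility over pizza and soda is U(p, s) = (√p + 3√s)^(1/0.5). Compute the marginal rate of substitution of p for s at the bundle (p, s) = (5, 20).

For CES with ρ = 0.5, MRS = (1/3)·√(s/p).
At (5, 20): MRS = 2/3.
So at (5, 20) the consumer would give up 2/3 units of s for one more unit of p.

MRS = 2/3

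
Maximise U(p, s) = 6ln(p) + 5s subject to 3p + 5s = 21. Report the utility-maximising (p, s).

p* = 2, s* = 3

MU_p = 6/p, MU_s = 5.
MRS = 6/p ÷ 5.
Tangency: set MRS = p_p/p_s = 3/5 = 0.6.
MRS depends only on p: 1.2/p = 0.6 ⇒ p* = 1.2/0.6 = 2.
From the budget, 5·s = 21 − 3·2 = 15, so s* = 3.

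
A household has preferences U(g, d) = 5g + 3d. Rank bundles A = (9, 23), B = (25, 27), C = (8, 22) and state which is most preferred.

Bundle B

Evaluate utility at each bundle:
U(A) = 114.
U(B) = 206.
U(C) = 106.
Highest utility is B, so B ≻ A ≻ C.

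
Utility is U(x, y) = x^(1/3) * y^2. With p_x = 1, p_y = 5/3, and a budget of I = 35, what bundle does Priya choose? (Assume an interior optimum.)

x* = 5, y* = 18

MU_x = 1/3·x^(-2/3)·y^2 and MU_y = 2·x^(1/3)·y.
MRS = MU_x/MU_y = (1/6)·y/x.
Tangency: set MRS = p_x/p_y = 1/(5/3) = 0.6.
So (1/6)·y/x = 0.6, i.e. y = 3.6·x.
Substitute into the budget 1·x + (5/3)·y = 35: 7·x = 35, so x* = 5.
Then y* = 3.6·5 = 18.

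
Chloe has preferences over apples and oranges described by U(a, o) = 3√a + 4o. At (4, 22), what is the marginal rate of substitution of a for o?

MRS = 3/16

MU_a = 3/(2√a), MU_o = 4.
MRS = 3/(2√a) ÷ 4.
At (4, 22): MRS = 3/16.
The indifference curve has slope −3/16 at this bundle.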